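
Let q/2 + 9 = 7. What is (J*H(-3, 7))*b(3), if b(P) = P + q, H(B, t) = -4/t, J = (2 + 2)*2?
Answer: 32/7 ≈ 4.5714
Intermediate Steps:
q = -4 (q = -18 + 2*7 = -18 + 14 = -4)
J = 8 (J = 4*2 = 8)
b(P) = -4 + P (b(P) = P - 4 = -4 + P)
(J*H(-3, 7))*b(3) = (8*(-4/7))*(-4 + 3) = (8*(-4*⅐))*(-1) = (8*(-4/7))*(-1) = -32/7*(-1) = 32/7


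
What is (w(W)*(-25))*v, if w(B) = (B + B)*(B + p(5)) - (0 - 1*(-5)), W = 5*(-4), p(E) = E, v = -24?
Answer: 357000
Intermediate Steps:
W = -20
w(B) = -5 + 2*B*(5 + B) (w(B) = (B + B)*(B + 5) - (0 - 1*(-5)) = (2*B)*(5 + B) - (0 + 5) = 2*B*(5 + B) - 1*5 = 2*B*(5 + B) - 5 = -5 + 2*B*(5 + B))
(w(W)*(-25))*v = ((-5 + 2*(-20)² + 10*(-20))*(-25))*(-24) = ((-5 + 2*400 - 200)*(-25))*(-24) = ((-5 + 800 - 200)*(-25))*(-24) = (595*(-25))*(-24) = -14875*(-24) = 357000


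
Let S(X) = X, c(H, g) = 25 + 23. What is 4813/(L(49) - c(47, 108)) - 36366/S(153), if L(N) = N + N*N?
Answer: -28871581/122502 ≈ -235.68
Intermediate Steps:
c(H, g) = 48
L(N) = N + N**2
4813/(L(49) - c(47, 108)) - 36366/S(153) = 4813/(49*(1 + 49) - 1*48) - 36366/153 = 4813/(49*50 - 48) - 36366*1/153 = 4813/(2450 - 48) - 12122/51 = 4813/2402 - 12122/51 = -28871581/122502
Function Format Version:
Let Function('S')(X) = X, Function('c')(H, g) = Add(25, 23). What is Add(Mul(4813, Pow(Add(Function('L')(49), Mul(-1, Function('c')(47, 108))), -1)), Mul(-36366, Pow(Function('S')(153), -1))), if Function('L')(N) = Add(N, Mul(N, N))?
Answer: Rational(-28871581, 122502) ≈ -235.68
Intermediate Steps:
Function('c')(H, g) = 48
Function('L')(N) = Add(N, Pow(N, 2))
Add(Mul(4813, Pow(Add(Function('L')(49), Mul(-1, Function('c')(47, 108))), -1)), Mul(-36366, Pow(Function('S')(153), -1))) = Add(Mul(4813, Pow(Add(Mul(49, Add(1, 49)), Mul(-1, 48)), -1)), Mul(-36366, Pow(153, -1))) = Add(Mul(4813, Pow(Add(Mul(49, 50), -48), -1)), Mul(-36366, Rational(1, 153))) = Add(Mul(4813, Pow(Add(2450, -48), -1)), Rational(-12122, 51)) = Add(Mul(4813, Pow(2402, -1)), Rational(-12122, 51)) = Add(Mul(4813, Rational(1, 2402)), Rational(-12122, 51)) = Add(Rational(4813, 2402), Rational(-12122, 51)) = Rational(-28871581, 122502)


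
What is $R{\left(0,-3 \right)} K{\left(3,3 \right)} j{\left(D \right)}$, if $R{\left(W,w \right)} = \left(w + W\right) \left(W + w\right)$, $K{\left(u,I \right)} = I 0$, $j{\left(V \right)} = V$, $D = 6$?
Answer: $0$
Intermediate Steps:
$K{\left(u,I \right)} = 0$
$R{\left(W,w \right)} = \left(W + w\right)^{2}$ ($R{\left(W,w \right)} = \left(W + w\right) \left(W + w\right) = \left(W + w\right)^{2}$)
$R{\left(0,-3 \right)} K{\left(3,3 \right)} j{\left(D \right)} = \left(0 - 3\right)^{2} \cdot 0 \cdot 6 = \left(-3\right)^{2} \cdot 0 \cdot 6 = 9 \cdot 0 \cdot 6 = 0 \cdot 6 = 0$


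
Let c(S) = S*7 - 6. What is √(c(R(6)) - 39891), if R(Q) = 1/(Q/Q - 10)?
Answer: 2*I*√89770/3 ≈ 199.74*I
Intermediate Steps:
R(Q) = -⅑ (R(Q) = 1/(1 - 10) = 1/(-9) = -⅑)
c(S) = -6 + 7*S (c(S) = 7*S - 6 = -6 + 7*S)
√(c(R(6)) - 39891) = √((-6 + 7*(-⅑)) - 39891) = √((-6 - 7/9) - 39891) = √(-61/9 - 39891) = √(-359080/9) = 2*I*√89770/3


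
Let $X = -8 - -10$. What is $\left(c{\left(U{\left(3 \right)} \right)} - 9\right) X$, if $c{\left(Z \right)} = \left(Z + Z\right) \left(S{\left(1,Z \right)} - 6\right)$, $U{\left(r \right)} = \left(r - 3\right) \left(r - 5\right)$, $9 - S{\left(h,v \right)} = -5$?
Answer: $-18$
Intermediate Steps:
$S{\left(h,v \right)} = 14$ ($S{\left(h,v \right)} = 9 - -5 = 9 + 5 = 14$)
$U{\left(r \right)} = \left(-5 + r\right) \left(-3 + r\right)$ ($U{\left(r \right)} = \left(-3 + r\right) \left(-5 + r\right) = \left(-5 + r\right) \left(-3 + r\right)$)
$c{\left(Z \right)} = 16 Z$ ($c{\left(Z \right)} = \left(Z + Z\right) \left(14 - 6\right) = 2 Z 8 = 16 Z$)
$X = 2$ ($X = -8 + 10 = 2$)
$\left(c{\left(U{\left(3 \right)} \right)} - 9\right) X = \left(16 \left(15 + 3^{2} - 24\right) - 9\right) 2 = \left(16 \left(15 + 9 - 24\right) - 9\right) 2 = \left(16 \cdot 0 - 9\right) 2 = \left(0 - 9\right) 2 = \left(-9\right) 2 = -18$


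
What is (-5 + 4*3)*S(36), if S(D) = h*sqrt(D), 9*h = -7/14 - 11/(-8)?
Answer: 49/12 ≈ 4.0833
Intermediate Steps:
h = 7/72 (h = (-7/14 - 11/(-8))/9 = (-7*1/14 - 11*(-1/8))/9 = (-1/2 + 11/8)/9 = (1/9)*(7/8) = 7/72 ≈ 0.097222)
S(D) = 7*sqrt(D)/72
(-5 + 4*3)*S(36) = (-5 + 4*3)*(7*sqrt(36)/72) = (-5 + 12)*((7/72)*6) = 7*(7/12) = 49/12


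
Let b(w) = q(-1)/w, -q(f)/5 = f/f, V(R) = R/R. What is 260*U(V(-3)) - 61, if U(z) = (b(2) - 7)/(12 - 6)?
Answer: -1418/3 ≈ -472.67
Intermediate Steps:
V(R) = 1
q(f) = -5 (q(f) = -5*f/f = -5*1 = -5)
b(w) = -5/w
U(z) = -19/12 (U(z) = (-5/2 - 7)/(12 - 6) = (-5*½ - 7)/6 = (-5/2 - 7)*(⅙) = -19/2*⅙ = -19/12)
260*U(V(-3)) - 61 = 260*(-19/12) - 61 = -1235/3 - 61 = -1418/3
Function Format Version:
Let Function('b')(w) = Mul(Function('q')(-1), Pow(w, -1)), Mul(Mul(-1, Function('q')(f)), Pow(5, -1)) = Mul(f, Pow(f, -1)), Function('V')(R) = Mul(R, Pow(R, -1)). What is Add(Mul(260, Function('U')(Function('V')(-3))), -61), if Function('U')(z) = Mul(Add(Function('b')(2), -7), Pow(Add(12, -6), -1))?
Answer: Rational(-1418, 3) ≈ -472.67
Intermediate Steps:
Function('V')(R) = 1
Function('q')(f) = -5 (Function('q')(f) = Mul(-5, Mul(f, Pow(f, -1))) = Mul(-5, 1) = -5)
Function('b')(w) = Mul(-5, Pow(w, -1))
Function('U')(z) = Rational(-19, 12) (Function('U')(z) = Mul(Add(Mul(-5, Pow(2, -1)), -7), Pow(Add(12, -6), -1)) = Mul(Add(Mul(-5, Rational(1, 2)), -7), Pow(6, -1)) = Mul(Add(Rational(-5, 2), -7), Rational(1, 6)) = Mul(Rational(-19, 2), Rational(1, 6)) = Rational(-19, 12))
Add(Mul(260, Function('U')(Function('V')(-3))), -61) = Add(Mul(260, Rational(-19, 12)), -61) = Add(Rational(-1235, 3), -61) = Rational(-1418, 3)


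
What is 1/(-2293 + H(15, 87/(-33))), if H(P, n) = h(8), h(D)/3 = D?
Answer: -1/2269 ≈ -0.00044072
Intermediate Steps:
h(D) = 3*D
H(P, n) = 24 (H(P, n) = 3*8 = 24)
1/(-2293 + H(15, 87/(-33))) = 1/(-2293 + 24) = 1/(-2269) = -1/2269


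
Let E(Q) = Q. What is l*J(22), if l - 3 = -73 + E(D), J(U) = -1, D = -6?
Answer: 76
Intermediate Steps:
l = -76 (l = 3 + (-73 - 6) = 3 - 79 = -76)
l*J(22) = -76*(-1) = 76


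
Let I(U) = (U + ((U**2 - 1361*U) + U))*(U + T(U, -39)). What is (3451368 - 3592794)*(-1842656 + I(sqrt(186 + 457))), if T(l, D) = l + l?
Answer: 631349282142 - 272810754*sqrt(643) ≈ 6.2443e+11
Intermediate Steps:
T(l, D) = 2*l
I(U) = 3*U*(U**2 - 1359*U) (I(U) = (U + ((U**2 - 1361*U) + U))*(U + 2*U) = (U + (U**2 - 1360*U))*(3*U) = (U**2 - 1359*U)*(3*U) = 3*U*(U**2 - 1359*U))
(3451368 - 3592794)*(-1842656 + I(sqrt(186 + 457))) = (3451368 - 3592794)*(-1842656 + 3*(sqrt(186 + 457))**2*(-1359 + sqrt(186 + 457))) = -141426*(-1842656 + 3*(sqrt(643))**2*(-1359 + sqrt(643))) = -141426*(-1842656 + 3*643*(-1359 + sqrt(643))) = -141426*(-1842656 + (-2621511 + 1929*sqrt(643))) = -141426*(-4464167 + 1929*sqrt(643)) = 631349282142 - 272810754*sqrt(643)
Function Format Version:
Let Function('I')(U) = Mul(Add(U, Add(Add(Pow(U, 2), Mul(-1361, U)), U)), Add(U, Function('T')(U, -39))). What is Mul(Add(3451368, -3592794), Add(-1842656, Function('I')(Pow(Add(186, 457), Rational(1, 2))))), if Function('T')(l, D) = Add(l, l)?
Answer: Add(631349282142, Mul(-272810754, Pow(643, Rational(1, 2)))) ≈ 6.2443e+11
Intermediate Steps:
Function('T')(l, D) = Mul(2, l)
Function('I')(U) = Mul(3, U, Add(Pow(U, 2), Mul(-1359, U))) (Function('I')(U) = Mul(Add(U, Add(Add(Pow(U, 2), Mul(-1361, U)), U)), Add(U, Mul(2, U))) = Mul(Add(U, Add(Pow(U, 2), Mul(-1360, U))), Mul(3, U)) = Mul(Add(Pow(U, 2), Mul(-1359, U)), Mul(3, U)) = Mul(3, U, Add(Pow(U, 2), Mul(-1359, U))))
Mul(Add(3451368, -3592794), Add(-1842656, Function('I')(Pow(Add(186, 457), Rational(1, 2))))) = Mul(Add(3451368, -3592794), Add(-1842656, Mul(3, Pow(Pow(Add(186, 457), Rational(1, 2)), 2), Add(-1359, Pow(Add(186, 457), Rational(1, 2)))))) = Mul(-141426, Add(-1842656, Mul(3, Pow(Pow(643, Rational(1, 2)), 2), Add(-1359, Pow(643, Rational(1, 2)))))) = Mul(-141426, Add(-1842656, Mul(3, 643, Add(-1359, Pow(643, Rational(1, 2)))))) = Mul(-141426, Add(-1842656, Add(-2621511, Mul(1929, Pow(643, Rational(1, 2)))))) = Mul(-141426, Add(-4464167, Mul(1929, Pow(643, Rational(1, 2))))) = Add(631349282142, Mul(-272810754, Pow(643, Rational(1, 2))))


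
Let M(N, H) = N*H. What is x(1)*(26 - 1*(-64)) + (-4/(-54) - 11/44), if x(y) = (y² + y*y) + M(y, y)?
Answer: 29141/108 ≈ 269.82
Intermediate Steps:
M(N, H) = H*N
x(y) = 3*y² (x(y) = (y² + y*y) + y*y = (y² + y²) + y² = 2*y² + y² = 3*y²)
x(1)*(26 - 1*(-64)) + (-4/(-54) - 11/44) = (3*1²)*(26 - 1*(-64)) + (-4/(-54) - 11/44) = (3*1)*(26 + 64) + (-4*(-1/54) - 11*1/44) = 3*90 + (2/27 - ¼) = 270 - 19/108 = 29141/108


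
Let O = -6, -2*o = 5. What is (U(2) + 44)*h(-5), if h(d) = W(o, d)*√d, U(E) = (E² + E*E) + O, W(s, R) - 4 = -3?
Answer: 46*I*√5 ≈ 102.86*I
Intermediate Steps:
o = -5/2 (o = -½*5 = -5/2 ≈ -2.5000)
W(s, R) = 1 (W(s, R) = 4 - 3 = 1)
U(E) = -6 + 2*E² (U(E) = (E² + E*E) - 6 = (E² + E²) - 6 = 2*E² - 6 = -6 + 2*E²)
h(d) = √d (h(d) = 1*√d = √d)
(U(2) + 44)*h(-5) = ((-6 + 2*2²) + 44)*√(-5) = ((-6 + 2*4) + 44)*(I*√5) = ((-6 + 8) + 44)*(I*√5) = (2 + 44)*(I*√5) = 46*(I*√5) = 46*I*√5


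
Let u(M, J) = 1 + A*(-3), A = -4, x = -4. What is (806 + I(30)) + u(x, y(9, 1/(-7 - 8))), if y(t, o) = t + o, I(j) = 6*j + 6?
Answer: 1005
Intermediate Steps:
I(j) = 6 + 6*j
y(t, o) = o + t
u(M, J) = 13 (u(M, J) = 1 - 4*(-3) = 1 + 12 = 13)
(806 + I(30)) + u(x, y(9, 1/(-7 - 8))) = (806 + (6 + 6*30)) + 13 = (806 + (6 + 180)) + 13 = (806 + 186) + 13 = 992 + 13 = 1005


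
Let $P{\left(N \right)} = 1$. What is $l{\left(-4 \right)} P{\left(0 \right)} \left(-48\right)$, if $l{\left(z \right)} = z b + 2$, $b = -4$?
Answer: $-864$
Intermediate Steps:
$l{\left(z \right)} = 2 - 4 z$ ($l{\left(z \right)} = z \left(-4\right) + 2 = - 4 z + 2 = 2 - 4 z$)
$l{\left(-4 \right)} P{\left(0 \right)} \left(-48\right) = \left(2 - -16\right) 1 \left(-48\right) = \left(2 + 16\right) 1 \left(-48\right) = 18 \cdot 1 \left(-48\right) = 18 \left(-48\right) = -864$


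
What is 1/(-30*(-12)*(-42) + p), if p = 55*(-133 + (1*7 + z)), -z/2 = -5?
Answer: -1/21500 ≈ -4.6512e-5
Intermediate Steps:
z = 10 (z = -2*(-5) = 10)
p = -6380 (p = 55*(-133 + (1*7 + 10)) = 55*(-133 + (7 + 10)) = 55*(-133 + 17) = 55*(-116) = -6380)
1/(-30*(-12)*(-42) + p) = 1/(-30*(-12)*(-42) - 6380) = 1/(360*(-42) - 6380) = 1/(-15120 - 6380) = 1/(-21500) = -1/21500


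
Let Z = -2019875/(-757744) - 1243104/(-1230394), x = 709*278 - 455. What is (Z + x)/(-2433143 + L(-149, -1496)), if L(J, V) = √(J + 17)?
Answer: -17157596112827093694149/212289556967538419677616 - 7051618467483043*I*√33/106144778483769209838808 ≈ -0.080822 - 3.8163e-7*I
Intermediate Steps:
L(J, V) = √(17 + J)
x = 196647 (x = 197102 - 455 = 196647)
Z = 131815256851/35858602736 (Z = -2019875*(-1/757744) - 1243104*(-1/1230394) = 155375/58288 + 621552/615197 = 131815256851/35858602736 ≈ 3.6760)
(Z + x)/(-2433143 + L(-149, -1496)) = (131815256851/35858602736 + 196647)/(-2433143 + √(17 - 149)) = 7051618467483043/(35858602736*(-2433143 + √(-132))) = 7051618467483043/(35858602736*(-2433143 + 2*I*√33))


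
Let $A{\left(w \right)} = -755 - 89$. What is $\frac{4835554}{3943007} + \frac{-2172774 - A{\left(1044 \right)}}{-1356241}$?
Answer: $\frac{15122111786024}{5347667756687} \approx 2.8278$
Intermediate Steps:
$A{\left(w \right)} = -844$
$\frac{4835554}{3943007} + \frac{-2172774 - A{\left(1044 \right)}}{-1356241} = \frac{4835554}{3943007} + \frac{-2172774 - -844}{-1356241} = 4835554 \cdot \frac{1}{3943007} + \left(-2172774 + 844\right) \left(- \frac{1}{1356241}\right) = \frac{4835554}{3943007} - - \frac{2171930}{1356241} = \frac{4835554}{3943007} + \frac{2171930}{1356241} = \frac{15122111786024}{5347667756687}$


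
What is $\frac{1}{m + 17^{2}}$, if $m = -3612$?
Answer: $- \frac{1}{3323} \approx -0.00030093$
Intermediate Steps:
$\frac{1}{m + 17^{2}} = \frac{1}{-3612 + 17^{2}} = \frac{1}{-3612 + 289} = \frac{1}{-3323} = - \frac{1}{3323}$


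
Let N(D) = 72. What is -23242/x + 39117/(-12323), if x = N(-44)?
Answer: -144613795/443628 ≈ -325.98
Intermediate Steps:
x = 72
-23242/x + 39117/(-12323) = -23242/72 + 39117/(-12323) = -23242*1/72 + 39117*(-1/12323) = -11621/36 - 39117/12323 = -144613795/443628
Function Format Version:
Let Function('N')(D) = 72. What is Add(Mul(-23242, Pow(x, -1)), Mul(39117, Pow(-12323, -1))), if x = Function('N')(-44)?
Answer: Rational(-144613795, 443628) ≈ -325.98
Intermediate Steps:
x = 72
Add(Mul(-23242, Pow(x, -1)), Mul(39117, Pow(-12323, -1))) = Add(Mul(-23242, Pow(72, -1)), Mul(39117, Pow(-12323, -1))) = Add(Mul(-23242, Rational(1, 72)), Mul(39117, Rational(-1, 12323))) = Add(Rational(-11621, 36), Rational(-39117, 12323)) = Rational(-144613795, 443628)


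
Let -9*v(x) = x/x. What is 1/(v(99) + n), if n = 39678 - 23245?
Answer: 9/147896 ≈ 6.0854e-5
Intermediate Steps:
v(x) = -1/9 (v(x) = -x/(9*x) = -1/9*1 = -1/9)
n = 16433
1/(v(99) + n) = 1/(-1/9 + 16433) = 1/(147896/9) = 9/147896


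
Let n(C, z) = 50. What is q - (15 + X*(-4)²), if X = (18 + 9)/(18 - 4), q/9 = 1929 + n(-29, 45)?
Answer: 124356/7 ≈ 17765.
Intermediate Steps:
q = 17811 (q = 9*(1929 + 50) = 9*1979 = 17811)
X = 27/14 ≈ 1.9286
q - (15 + X*(-4)²) = 17811 - (15 + (27/14)*(-4)²) = 17811 - (15 + (27/14)*16) = 17811 - (15 + 216/7) = 17811 - 1*321/7 = 17811 - 321/7 = 124356/7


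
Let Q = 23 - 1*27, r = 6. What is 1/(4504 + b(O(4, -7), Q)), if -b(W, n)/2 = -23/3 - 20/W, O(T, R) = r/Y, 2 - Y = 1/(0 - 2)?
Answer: 1/4536 ≈ 0.00022046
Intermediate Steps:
Y = 5/2 (Y = 2 - 1/(0 - 2) = 2 - 1/(-2) = 2 - 1*(-½) = 2 + ½ = 5/2 ≈ 2.5000)
O(T, R) = 12/5 (O(T, R) = 6/(5/2) = 6*(⅖) = 12/5)
Q = -4 (Q = 23 - 27 = -4)
b(W, n) = 46/3 + 40/W (b(W, n) = -2*(-23/3 - 20/W) = 46/3 + 40/W)
1/(4504 + b(O(4, -7), Q)) = 1/(4504 + (46/3 + 40/(12/5))) = 1/(4504 + (46/3 + 40*(5/12))) = 1/(4504 + (46/3 + 50/3)) = 1/(4504 + 32) = 1/4536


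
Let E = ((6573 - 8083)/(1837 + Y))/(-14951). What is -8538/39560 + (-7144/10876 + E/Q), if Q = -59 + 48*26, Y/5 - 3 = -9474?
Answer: -18988794093135032491/21759091917077059820 ≈ -0.87268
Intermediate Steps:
Y = -47355 (Y = 15 + 5*(-9474) = 15 - 47370 = -47355)
Q = 1189 (Q = -59 + 1248 = 1189)
E = -755/340269809 (E = ((6573 - 8083)/(1837 - 47355))/(-14951) = -1510/(-45518)*(-1/14951) = -1510*(-1/45518)*(-1/14951) = (755/22759)*(-1/14951) = -755/340269809 ≈ -2.2188e-6)
-8538/39560 + (-7144/10876 + E/Q) = -8538/39560 + (-7144/10876 - 755/340269809/1189) = -8538*1/39560 + (-7144*1/10876 - 755/340269809*1/1189) = -4269/19780 + (-1786/2719 - 755/404580802901) = -4269/19780 - 722581316034031/1100055203087819 = -18988794093135032491/21759091917077059820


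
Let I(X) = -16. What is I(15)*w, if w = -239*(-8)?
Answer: -30592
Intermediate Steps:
w = 1912
I(15)*w = -16*1912 = -30592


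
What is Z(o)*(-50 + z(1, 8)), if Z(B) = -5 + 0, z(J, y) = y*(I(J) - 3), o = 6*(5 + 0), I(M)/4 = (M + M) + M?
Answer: -110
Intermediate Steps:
I(M) = 12*M (I(M) = 4*((M + M) + M) = 4*(2*M + M) = 4*(3*M) = 12*M)
o = 30 (o = 6*5 = 30)
z(J, y) = y*(-3 + 12*J) (z(J, y) = y*(12*J - 3) = y*(-3 + 12*J))
Z(B) = -5
Z(o)*(-50 + z(1, 8)) = -5*(-50 + 3*8*(-1 + 4*1)) = -5*(-50 + 3*8*(-1 + 4)) = -5*(-50 + 3*8*3) = -5*(-50 + 72) = -5*22 = -110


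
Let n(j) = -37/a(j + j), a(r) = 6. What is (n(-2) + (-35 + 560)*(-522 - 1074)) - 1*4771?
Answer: -5056063/6 ≈ -8.4268e+5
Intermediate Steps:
n(j) = -37/6
(n(-2) + (-35 + 560)*(-522 - 1074)) - 1*4771 = (-37/6 + (-35 + 560)*(-522 - 1074)) - 1*4771 = (-37/6 + 525*(-1596)) - 4771 = (-37/6 - 837900) - 4771 = -5027437/6 - 4771 = -5056063/6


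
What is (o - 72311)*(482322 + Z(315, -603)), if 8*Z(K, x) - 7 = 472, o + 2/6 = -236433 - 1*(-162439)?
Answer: -423450246095/6 ≈ -7.0575e+10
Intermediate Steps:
o = -221983/3 (o = -1/3 + (-236433 - 1*(-162439)) = -1/3 + (-236433 + 162439) = -1/3 - 73994 = -221983/3 ≈ -73994.)
Z(K, x) = 479/8 (Z(K, x) = 7/8 + (1/8)*472 = 7/8 + 59 = 479/8)
(o - 72311)*(482322 + Z(315, -603)) = (-221983/3 - 72311)*(482322 + 479/8) = -438916/3*3859055/8 = -423450246095/6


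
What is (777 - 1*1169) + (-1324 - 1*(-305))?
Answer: -1411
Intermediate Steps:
(777 - 1*1169) + (-1324 - 1*(-305)) = (777 - 1169) + (-1324 + 305) = -392 - 1019 = -1411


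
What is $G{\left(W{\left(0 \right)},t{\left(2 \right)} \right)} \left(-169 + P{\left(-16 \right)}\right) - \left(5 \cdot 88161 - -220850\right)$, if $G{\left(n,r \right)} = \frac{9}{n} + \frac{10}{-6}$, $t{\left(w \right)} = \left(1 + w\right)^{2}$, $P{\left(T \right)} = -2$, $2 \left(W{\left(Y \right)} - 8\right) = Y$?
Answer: $- \frac{5292499}{8} \approx -6.6156 \cdot 10^{5}$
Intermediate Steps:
$W{\left(Y \right)} = 8 + \frac{Y}{2}$
$G{\left(n,r \right)} = - \frac{5}{3} + \frac{9}{n}$ ($G{\left(n,r \right)} = \frac{9}{n} + 10 \left(- \frac{1}{6}\right) = \frac{9}{n} - \frac{5}{3} = - \frac{5}{3} + \frac{9}{n}$)
$G{\left(W{\left(0 \right)},t{\left(2 \right)} \right)} \left(-169 + P{\left(-16 \right)}\right) - \left(5 \cdot 88161 - -220850\right) = \left(- \frac{5}{3} + \frac{9}{8 + \frac{1}{2} \cdot 0}\right) \left(-169 - 2\right) - \left(5 \cdot 88161 - -220850\right) = \left(- \frac{5}{3} + \frac{9}{8 + 0}\right) \left(-171\right) - \left(440805 + 220850\right) = \left(- \frac{5}{3} + \frac{9}{8}\right) \left(-171\right) - 661655 = \left(- \frac{13}{24}\right) \left(-171\right) - 661655 = \frac{741}{8} - 661655 = - \frac{5292499}{8}$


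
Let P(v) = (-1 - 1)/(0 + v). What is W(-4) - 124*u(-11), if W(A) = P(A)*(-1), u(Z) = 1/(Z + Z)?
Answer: 113/22 ≈ 5.1364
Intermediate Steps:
P(v) = -2/v
u(Z) = 1/(2*Z)
W(A) = 2/A (W(A) = -2/A*(-1) = 2/A)
W(-4) - 124*u(-11) = 2/(-4) - 62/(-11) = 2*(-¼) - 62*(-1)/11 = -½ - 124*(-1/22) = -½ + 62/11 = 113/22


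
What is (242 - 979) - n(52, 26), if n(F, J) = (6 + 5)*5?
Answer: -792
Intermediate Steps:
n(F, J) = 55 (n(F, J) = 11*5 = 55)
(242 - 979) - n(52, 26) = (242 - 979) - 1*55 = -737 - 55 = -792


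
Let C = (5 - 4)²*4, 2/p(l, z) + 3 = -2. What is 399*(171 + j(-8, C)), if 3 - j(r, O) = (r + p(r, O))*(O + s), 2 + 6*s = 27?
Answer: 483987/5 ≈ 96797.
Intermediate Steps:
p(l, z) = -⅖ (p(l, z) = 2/(-3 - 2) = 2/(-5) = 2*(-⅕) = -⅖)
s = 25/6 (s = -⅓ + (⅙)*27 = -⅓ + 9/2 = 25/6 ≈ 4.1667)
C = 4 (C = 1²*4 = 1*4 = 4)
j(r, O) = 3 - (-⅖ + r)*(25/6 + O) (j(r, O) = 3 - (r - ⅖)*(O + 25/6) = 3 - (-⅖ + r)*(25/6 + O))
399*(171 + j(-8, C)) = 399*(171 + (14/3 - 25/6*(-8) + (⅖)*4 - 1*4*(-8))) = 399*(171 + (14/3 + 100/3 + 8/5 + 32)) = 399*(171 + 358/5) = 399*(1213/5) = 483987/5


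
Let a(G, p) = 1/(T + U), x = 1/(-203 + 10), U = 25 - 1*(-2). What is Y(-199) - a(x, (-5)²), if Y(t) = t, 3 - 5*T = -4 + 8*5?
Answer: -20303/102 ≈ -199.05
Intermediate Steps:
U = 27 (U = 25 + 2 = 27)
T = -33/5 (T = ⅗ - (-4 + 8*5)/5 = ⅗ - (-4 + 40)/5 = ⅗ - ⅕*36 = ⅗ - 36/5 = -33/5 ≈ -6.6000)
x = -1/193 (x = 1/(-193) = -1/193 ≈ -0.0051813)
a(G, p) = 5/102 (a(G, p) = 1/(-33/5 + 27) = 1/(102/5) = 5/102)
Y(-199) - a(x, (-5)²) = -199 - 1*5/102 = -199 - 5/102 = -20303/102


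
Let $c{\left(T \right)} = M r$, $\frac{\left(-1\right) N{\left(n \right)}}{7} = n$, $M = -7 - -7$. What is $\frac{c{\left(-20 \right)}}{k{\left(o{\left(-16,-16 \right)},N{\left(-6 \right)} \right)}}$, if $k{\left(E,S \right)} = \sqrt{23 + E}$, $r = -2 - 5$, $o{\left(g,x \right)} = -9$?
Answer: $0$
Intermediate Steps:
$M = 0$ ($M = -7 + 7 = 0$)
$r = -7$
$N{\left(n \right)} = - 7 n$
$c{\left(T \right)} = 0$ ($c{\left(T \right)} = 0 \left(-7\right) = 0$)
$\frac{c{\left(-20 \right)}}{k{\left(o{\left(-16,-16 \right)},N{\left(-6 \right)} \right)}} = \frac{0}{\sqrt{23 - 9}} = \frac{0}{\sqrt{14}} = 0 \frac{\sqrt{14}}{14} = 0$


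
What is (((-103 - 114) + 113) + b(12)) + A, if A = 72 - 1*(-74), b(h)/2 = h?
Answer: 66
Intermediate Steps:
b(h) = 2*h
A = 146 (A = 72 + 74 = 146)
(((-103 - 114) + 113) + b(12)) + A = (((-103 - 114) + 113) + 2*12) + 146 = ((-217 + 113) + 24) + 146 = (-104 + 24) + 146 = -80 + 146 = 66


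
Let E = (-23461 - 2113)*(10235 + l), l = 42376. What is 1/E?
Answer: -1/1345473714 ≈ -7.4323e-10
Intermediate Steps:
E = -1345473714 (E = (-23461 - 2113)*(10235 + 42376) = -25574*52611 = -1345473714)
1/E = 1/(-1345473714) = -1/1345473714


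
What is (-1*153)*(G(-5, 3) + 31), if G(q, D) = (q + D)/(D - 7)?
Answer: -9639/2 ≈ -4819.5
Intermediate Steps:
G(q, D) = (D + q)/(-7 + D)
(-1*153)*(G(-5, 3) + 31) = (-1*153)*((3 - 5)/(-7 + 3) + 31) = -153*(-2/(-4) + 31) = -153*(-¼*(-2) + 31) = -153*(½ + 31) = -153*63/2 = -9639/2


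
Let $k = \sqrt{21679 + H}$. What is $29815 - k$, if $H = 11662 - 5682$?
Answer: $29815 - \sqrt{27659} \approx 29649.0$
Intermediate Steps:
$H = 5980$
$k = \sqrt{27659}$ ($k = \sqrt{21679 + 5980} = \sqrt{27659} \approx 166.31$)
$29815 - k = 29815 - \sqrt{27659}$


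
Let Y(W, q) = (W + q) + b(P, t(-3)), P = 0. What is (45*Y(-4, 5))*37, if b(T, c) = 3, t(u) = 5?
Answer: 6660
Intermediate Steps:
Y(W, q) = 3 + W + q (Y(W, q) = (W + q) + 3 = 3 + W + q)
(45*Y(-4, 5))*37 = (45*(3 - 4 + 5))*37 = (45*4)*37 = 180*37 = 6660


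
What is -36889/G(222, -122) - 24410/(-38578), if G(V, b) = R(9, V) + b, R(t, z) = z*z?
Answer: -111529711/948285818 ≈ -0.11761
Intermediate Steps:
R(t, z) = z²
G(V, b) = b + V² (G(V, b) = V² + b = b + V²)
-36889/G(222, -122) - 24410/(-38578) = -36889/(-122 + 222²) - 24410/(-38578) = -36889/(-122 + 49284) - 24410*(-1/38578) = -36889/49162 + 12205/19289 = -111529711/948285818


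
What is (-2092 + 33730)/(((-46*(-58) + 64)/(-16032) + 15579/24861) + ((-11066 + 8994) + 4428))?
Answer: 1050833896848/78268034899 ≈ 13.426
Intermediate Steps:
(-2092 + 33730)/(((-46*(-58) + 64)/(-16032) + 15579/24861) + ((-11066 + 8994) + 4428)) = 31638/(((2668 + 64)*(-1/16032) + 15579*(1/24861)) + (-2072 + 4428)) = 31638/((2732*(-1/16032) + 5193/8287) + 2356) = 31638/((-683/4008 + 5193/8287) + 2356) = 31638/(15153523/33214296 + 2356) = 31638/(78268034899/33214296) = 31638*(33214296/78268034899) = 1050833896848/78268034899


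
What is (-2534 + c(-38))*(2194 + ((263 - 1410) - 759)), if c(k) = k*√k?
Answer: -729792 - 10944*I*√38 ≈ -7.2979e+5 - 67463.0*I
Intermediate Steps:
c(k) = k^(3/2)
(-2534 + c(-38))*(2194 + ((263 - 1410) - 759)) = (-2534 + (-38)^(3/2))*(2194 + ((263 - 1410) - 759)) = (-2534 - 38*I*√38)*(2194 + (-1147 - 759)) = (-2534 - 38*I*√38)*(2194 - 1906) = (-2534 - 38*I*√38)*288 = -729792 - 10944*I*√38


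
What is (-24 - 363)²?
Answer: 149769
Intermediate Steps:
(-24 - 363)² = (-387)² = 149769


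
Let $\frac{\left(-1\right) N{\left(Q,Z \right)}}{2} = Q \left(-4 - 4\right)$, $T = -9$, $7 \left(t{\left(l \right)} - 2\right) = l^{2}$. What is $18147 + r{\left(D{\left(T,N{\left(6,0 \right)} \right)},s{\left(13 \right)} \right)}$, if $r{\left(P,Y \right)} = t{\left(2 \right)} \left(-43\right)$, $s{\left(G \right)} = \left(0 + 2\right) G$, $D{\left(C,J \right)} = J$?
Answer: $\frac{126255}{7} \approx 18036.0$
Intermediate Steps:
$t{\left(l \right)} = 2 + \frac{l^{2}}{7}$
$N{\left(Q,Z \right)} = 16 Q$ ($N{\left(Q,Z \right)} = - 2 Q \left(-4 - 4\right) = - 2 Q \left(-8\right) = - 2 \left(- 8 Q\right) = 16 Q$)
$s{\left(G \right)} = 2 G$
$r{\left(P,Y \right)} = - \frac{774}{7}$ ($r{\left(P,Y \right)} = \left(2 + \frac{2^{2}}{7}\right) \left(-43\right) = \left(2 + \frac{1}{7} \cdot 4\right) \left(-43\right) = \left(2 + \frac{4}{7}\right) \left(-43\right) = \frac{18}{7} \left(-43\right) = - \frac{774}{7}$)
$18147 + r{\left(D{\left(T,N{\left(6,0 \right)} \right)},s{\left(13 \right)} \right)} = 18147 - \frac{774}{7} = \frac{126255}{7}$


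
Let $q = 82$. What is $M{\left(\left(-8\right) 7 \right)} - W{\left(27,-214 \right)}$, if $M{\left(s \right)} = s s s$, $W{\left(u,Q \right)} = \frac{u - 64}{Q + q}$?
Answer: $- \frac{23181349}{132} \approx -1.7562 \cdot 10^{5}$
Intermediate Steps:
$W{\left(u,Q \right)} = \frac{-64 + u}{82 + Q}$ ($W{\left(u,Q \right)} = \frac{u - 64}{Q + 82} = \frac{-64 + u}{82 + Q}$)
$M{\left(s \right)} = s^{3}$ ($M{\left(s \right)} = s s^{2} = s^{3}$)
$M{\left(\left(-8\right) 7 \right)} - W{\left(27,-214 \right)} = \left(\left(-8\right) 7\right)^{3} - \frac{-64 + 27}{82 - 214} = \left(-56\right)^{3} - \frac{1}{-132} \left(-37\right) = -175616 - \left(- \frac{1}{132}\right) \left(-37\right) = -175616 - \frac{37}{132} = - \frac{23181349}{132}$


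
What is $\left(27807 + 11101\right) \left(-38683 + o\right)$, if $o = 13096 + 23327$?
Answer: $-87932080$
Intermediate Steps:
$o = 36423$
$\left(27807 + 11101\right) \left(-38683 + o\right) = \left(27807 + 11101\right) \left(-38683 + 36423\right) = 38908 \left(-2260\right) = -87932080$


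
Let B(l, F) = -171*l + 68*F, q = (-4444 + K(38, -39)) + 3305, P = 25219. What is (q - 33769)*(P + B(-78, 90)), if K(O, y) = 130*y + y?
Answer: -1787839509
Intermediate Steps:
K(O, y) = 131*y
q = -6248 (q = (-4444 + 131*(-39)) + 3305 = (-4444 - 5109) + 3305 = -9553 + 3305 = -6248)
(q - 33769)*(P + B(-78, 90)) = (-6248 - 33769)*(25219 + (-171*(-78) + 68*90)) = -40017*(25219 + (13338 + 6120)) = -40017*(25219 + 19458) = -40017*44677 = -1787839509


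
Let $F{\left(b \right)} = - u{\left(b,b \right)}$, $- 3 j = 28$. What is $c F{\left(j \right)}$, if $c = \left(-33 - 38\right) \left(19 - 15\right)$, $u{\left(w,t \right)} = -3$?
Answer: $-852$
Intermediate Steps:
$j = - \frac{28}{3}$ ($j = \left(- \frac{1}{3}\right) 28 = - \frac{28}{3} \approx -9.3333$)
$F{\left(b \right)} = 3$ ($F{\left(b \right)} = \left(-1\right) \left(-3\right) = 3$)
$c = -284$ ($c = \left(-71\right) 4 = -284$)
$c F{\left(j \right)} = \left(-284\right) 3 = -852$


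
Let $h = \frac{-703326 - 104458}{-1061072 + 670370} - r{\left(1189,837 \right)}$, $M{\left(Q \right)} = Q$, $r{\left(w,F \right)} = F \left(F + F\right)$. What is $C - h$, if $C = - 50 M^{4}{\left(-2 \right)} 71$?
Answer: $\frac{262617368746}{195351} \approx 1.3443 \cdot 10^{6}$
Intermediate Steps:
$r{\left(w,F \right)} = 2 F^{2}$ ($r{\left(w,F \right)} = F 2 F = 2 F^{2}$)
$h = - \frac{273713305546}{195351}$ ($h = \frac{-703326 - 104458}{-1061072 + 670370} - 2 \cdot 837^{2} = - \frac{807784}{-390702} - 2 \cdot 700569 = \left(-807784\right) \left(- \frac{1}{390702}\right) - 1401138 = \frac{403892}{195351} - 1401138 = - \frac{273713305546}{195351} \approx -1.4011 \cdot 10^{6}$)
$C = -56800$ ($C = - 50 \left(-2\right)^{4} \cdot 71 = \left(-50\right) 16 \cdot 71 = \left(-800\right) 71 = -56800$)
$C - h = -56800 - - \frac{273713305546}{195351} = -56800 + \frac{273713305546}{195351} = \frac{262617368746}{195351}$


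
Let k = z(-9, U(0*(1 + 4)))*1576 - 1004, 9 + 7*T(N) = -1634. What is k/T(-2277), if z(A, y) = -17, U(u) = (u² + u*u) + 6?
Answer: 194572/1643 ≈ 118.42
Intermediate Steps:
U(u) = 6 + 2*u² (U(u) = (u² + u²) + 6 = 2*u² + 6 = 6 + 2*u²)
T(N) = -1643/7 (T(N) = -9/7 + (⅐)*(-1634) = -9/7 - 1634/7 = -1643/7)
k = -27796 (k = -17*1576 - 1004 = -26792 - 1004 = -27796)
k/T(-2277) = -27796/(-1643/7) = -27796*(-7/1643) = 194572/1643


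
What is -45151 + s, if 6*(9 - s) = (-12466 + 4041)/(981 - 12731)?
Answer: -127300777/2820 ≈ -45142.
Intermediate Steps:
s = 25043/2820 (s = 9 - (-12466 + 4041)/(6*(981 - 12731)) = 9 - (-8425)/(6*(-11750)) = 9 - (-8425)*(-1)/(6*11750) = 9 - 1/6*337/470 = 9 - 337/2820 = 25043/2820 ≈ 8.8805)
-45151 + s = -45151 + 25043/2820 = -127300777/2820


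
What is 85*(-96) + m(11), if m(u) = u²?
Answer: -8039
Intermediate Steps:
85*(-96) + m(11) = 85*(-96) + 11² = -8160 + 121 = -8039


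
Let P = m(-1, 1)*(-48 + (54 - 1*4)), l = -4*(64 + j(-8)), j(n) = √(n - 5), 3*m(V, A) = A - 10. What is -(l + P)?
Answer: 262 + 4*I*√13 ≈ 262.0 + 14.422*I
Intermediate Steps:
m(V, A) = -10/3 + A/3 (m(V, A) = (A - 10)/3 = (-10 + A)/3 = -10/3 + A/3)
j(n) = √(-5 + n)
l = -256 - 4*I*√13 (l = -4*(64 + √(-5 - 8)) = -4*(64 + √(-13)) = -4*(64 + I*√13) = -256 - 4*I*√13 ≈ -256.0 - 14.422*I)
P = -6 (P = (-10/3 + (⅓)*1)*(-48 + (54 - 1*4)) = (-10/3 + ⅓)*(-48 + (54 - 4)) = -3*(-48 + 50) = -3*2 = -6)
-(l + P) = -((-256 - 4*I*√13) - 6) = -(-262 - 4*I*√13) = 262 + 4*I*√13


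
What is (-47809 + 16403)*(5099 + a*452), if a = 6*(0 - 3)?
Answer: 95380022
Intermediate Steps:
a = -18 (a = 6*(-3) = -18)
(-47809 + 16403)*(5099 + a*452) = (-47809 + 16403)*(5099 - 18*452) = -31406*(5099 - 8136) = -31406*(-3037) = 95380022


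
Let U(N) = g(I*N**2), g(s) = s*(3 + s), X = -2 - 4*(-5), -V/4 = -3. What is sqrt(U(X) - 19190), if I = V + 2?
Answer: sqrt(20569714) ≈ 4535.4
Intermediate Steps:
V = 12 (V = -4*(-3) = 12)
I = 14 (I = 12 + 2 = 14)
X = 18 (X = -2 + 20 = 18)
U(N) = 14*N**2*(3 + 14*N**2) (U(N) = (14*N**2)*(3 + 14*N**2) = 14*N**2*(3 + 14*N**2))
sqrt(U(X) - 19190) = sqrt(18**2*(42 + 196*18**2) - 19190) = sqrt(324*(42 + 196*324) - 19190) = sqrt(324*(42 + 63504) - 19190) = sqrt(324*63546 - 19190) = sqrt(20588904 - 19190) = sqrt(20569714)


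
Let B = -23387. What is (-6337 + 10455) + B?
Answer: -19269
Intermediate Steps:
(-6337 + 10455) + B = (-6337 + 10455) - 23387 = 4118 - 23387 = -19269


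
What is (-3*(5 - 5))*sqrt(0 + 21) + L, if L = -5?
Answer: -5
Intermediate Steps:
(-3*(5 - 5))*sqrt(0 + 21) + L = (-3*(5 - 5))*sqrt(0 + 21) - 5 = (-3*0)*sqrt(21) - 5 = 0*sqrt(21) - 5 = 0 - 5 = -5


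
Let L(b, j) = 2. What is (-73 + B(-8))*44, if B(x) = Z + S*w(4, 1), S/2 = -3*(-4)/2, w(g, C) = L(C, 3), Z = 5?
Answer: -1936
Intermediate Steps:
w(g, C) = 2
S = 12 (S = 2*(-3*(-4)/2) = 2*(12*(½)) = 2*6 = 12)
B(x) = 29 (B(x) = 5 + 12*2 = 5 + 24 = 29)
(-73 + B(-8))*44 = (-73 + 29)*44 = -44*44 = -1936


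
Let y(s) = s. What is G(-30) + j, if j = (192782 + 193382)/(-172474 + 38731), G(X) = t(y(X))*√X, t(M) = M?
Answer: -386164/133743 - 30*I*√30 ≈ -2.8874 - 164.32*I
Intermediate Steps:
G(X) = X^(3/2) (G(X) = X*√X = X^(3/2))
j = -386164/133743 (j = 386164/(-133743) = 386164*(-1/133743) = -386164/133743 ≈ -2.8874)
G(-30) + j = (-30)^(3/2) - 386164/133743 = -30*I*√30 - 386164/133743 = -386164/133743 - 30*I*√30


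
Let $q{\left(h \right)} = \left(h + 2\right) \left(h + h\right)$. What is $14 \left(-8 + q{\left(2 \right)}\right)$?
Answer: $112$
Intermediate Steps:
$q{\left(h \right)} = 2 h \left(2 + h\right)$ ($q{\left(h \right)} = \left(2 + h\right) 2 h = 2 h \left(2 + h\right)$)
$14 \left(-8 + q{\left(2 \right)}\right) = 14 \left(-8 + 2 \cdot 2 \left(2 + 2\right)\right) = 14 \left(-8 + 2 \cdot 2 \cdot 4\right) = 14 \left(-8 + 16\right) = 14 \cdot 8 = 112$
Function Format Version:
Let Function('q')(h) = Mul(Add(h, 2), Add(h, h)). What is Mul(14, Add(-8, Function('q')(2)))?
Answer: 112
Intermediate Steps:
Function('q')(h) = Mul(2, h, Add(2, h)) (Function('q')(h) = Mul(Add(2, h), Mul(2, h)) = Mul(2, h, Add(2, h)))
Mul(14, Add(-8, Function('q')(2))) = Mul(14, Add(-8, Mul(2, 2, Add(2, 2)))) = Mul(14, Add(-8, Mul(2, 2, 4))) = Mul(14, Add(-8, 16)) = Mul(14, 8) = 112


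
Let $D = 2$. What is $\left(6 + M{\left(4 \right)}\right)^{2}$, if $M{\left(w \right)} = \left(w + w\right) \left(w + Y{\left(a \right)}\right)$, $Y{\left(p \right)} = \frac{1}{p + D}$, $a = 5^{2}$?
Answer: $\frac{1069156}{729} \approx 1466.6$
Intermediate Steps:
$a = 25$
$Y{\left(p \right)} = \frac{1}{2 + p}$ ($Y{\left(p \right)} = \frac{1}{p + 2} = \frac{1}{2 + p}$)
$M{\left(w \right)} = 2 w \left(\frac{1}{27} + w\right)$ ($M{\left(w \right)} = \left(w + w\right) \left(w + \frac{1}{2 + 25}\right) = 2 w \left(w + \frac{1}{27}\right) = 2 w \left(\frac{1}{27} + w\right)$)
$\left(6 + M{\left(4 \right)}\right)^{2} = \left(6 + \frac{2}{27} \cdot 4 \left(1 + 27 \cdot 4\right)\right)^{2} = \left(6 + \frac{2}{27} \cdot 4 \left(1 + 108\right)\right)^{2} = \left(6 + \frac{2}{27} \cdot 4 \cdot 109\right)^{2} = \left(6 + \frac{872}{27}\right)^{2} = \left(\frac{1034}{27}\right)^{2} = \frac{1069156}{729}$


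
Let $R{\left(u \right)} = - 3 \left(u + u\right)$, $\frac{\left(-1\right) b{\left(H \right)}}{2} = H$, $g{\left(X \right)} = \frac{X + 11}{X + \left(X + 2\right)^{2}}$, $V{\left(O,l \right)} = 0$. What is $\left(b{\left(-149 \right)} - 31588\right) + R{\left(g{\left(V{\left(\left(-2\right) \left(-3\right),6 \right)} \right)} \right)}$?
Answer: $- \frac{62613}{2} \approx -31307.0$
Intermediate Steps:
$g{\left(X \right)} = \frac{11 + X}{X + \left(2 + X\right)^{2}}$
$b{\left(H \right)} = - 2 H$
$R{\left(u \right)} = - 6 u$ ($R{\left(u \right)} = - 3 \cdot 2 u = - 6 u$)
$\left(b{\left(-149 \right)} - 31588\right) + R{\left(g{\left(V{\left(\left(-2\right) \left(-3\right),6 \right)} \right)} \right)} = \left(\left(-2\right) \left(-149\right) - 31588\right) - 6 \frac{11 + 0}{0 + \left(2 + 0\right)^{2}} = \left(298 - 31588\right) - 6 \frac{1}{0 + 2^{2}} \cdot 11 = -31290 - 6 \frac{1}{0 + 4} \cdot 11 = -31290 - 6 \cdot \frac{1}{4} \cdot 11 = -31290 - \frac{33}{2} = - \frac{62613}{2}$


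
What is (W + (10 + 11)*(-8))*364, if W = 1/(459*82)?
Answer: -1150819306/18819 ≈ -61152.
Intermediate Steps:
W = 1/37638 (W = (1/459)*(1/82) = 1/37638 ≈ 2.6569e-5)
(W + (10 + 11)*(-8))*364 = (1/37638 + (10 + 11)*(-8))*364 = (1/37638 + 21*(-8))*364 = (1/37638 - 168)*364 = -6323183/37638*364 = -1150819306/18819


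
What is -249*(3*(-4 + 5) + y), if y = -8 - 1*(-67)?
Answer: -15438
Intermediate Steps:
y = 59 (y = -8 + 67 = 59)
-249*(3*(-4 + 5) + y) = -249*(3*(-4 + 5) + 59) = -249*(3*1 + 59) = -249*(3 + 59) = -249*62 = -15438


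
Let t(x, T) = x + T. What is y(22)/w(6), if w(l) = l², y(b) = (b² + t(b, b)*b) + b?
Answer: 737/18 ≈ 40.944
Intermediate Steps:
t(x, T) = T + x
y(b) = b + 3*b² (y(b) = (b² + (b + b)*b) + b = (b² + (2*b)*b) + b = (b² + 2*b²) + b = 3*b² + b = b + 3*b²)
y(22)/w(6) = (22*(1 + 3*22))/(6²) = (22*(1 + 66))/36 = (22*67)*(1/36) = 1474*(1/36) = 737/18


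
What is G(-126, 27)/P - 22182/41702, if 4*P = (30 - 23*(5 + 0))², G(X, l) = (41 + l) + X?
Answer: -84969907/150648475 ≈ -0.56403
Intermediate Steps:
G(X, l) = 41 + X + l
P = 7225/4 (P = (30 - 23*(5 + 0))²/4 = (30 - 23*5)²/4 = (30 - 115)²/4 = (¼)*(-85)² = (¼)*7225 = 7225/4 ≈ 1806.3)
G(-126, 27)/P - 22182/41702 = (41 - 126 + 27)/(7225/4) - 22182/41702 = -58*4/7225 - 22182*1/41702 = -232/7225 - 11091/20851 = -84969907/150648475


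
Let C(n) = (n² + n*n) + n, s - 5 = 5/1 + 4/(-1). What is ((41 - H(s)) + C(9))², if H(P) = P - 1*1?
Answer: 42849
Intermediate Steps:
s = 6 (s = 5 + (5/1 + 4/(-1)) = 5 + (5*1 + 4*(-1)) = 5 + (5 - 4) = 5 + 1 = 6)
H(P) = -1 + P (H(P) = P - 1 = -1 + P)
C(n) = n + 2*n² (C(n) = (n² + n²) + n = 2*n² + n = n + 2*n²)
((41 - H(s)) + C(9))² = ((41 - (-1 + 6)) + 9*(1 + 2*9))² = ((41 - 1*5) + 9*(1 + 18))² = ((41 - 5) + 9*19)² = (36 + 171)² = 207² = 42849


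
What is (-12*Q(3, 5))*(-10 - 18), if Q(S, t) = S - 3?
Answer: 0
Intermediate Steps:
Q(S, t) = -3 + S
(-12*Q(3, 5))*(-10 - 18) = (-12*(-3 + 3))*(-10 - 18) = -12*0*(-28) = 0*(-28) = 0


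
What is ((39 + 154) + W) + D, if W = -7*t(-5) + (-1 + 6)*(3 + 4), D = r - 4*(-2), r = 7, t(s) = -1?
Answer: 250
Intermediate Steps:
D = 15 (D = 7 - 4*(-2) = 7 + 8 = 15)
W = 42 (W = -7*(-1) + (-1 + 6)*(3 + 4) = 7 + 5*7 = 7 + 35 = 42)
((39 + 154) + W) + D = ((39 + 154) + 42) + 15 = (193 + 42) + 15 = 235 + 15 = 250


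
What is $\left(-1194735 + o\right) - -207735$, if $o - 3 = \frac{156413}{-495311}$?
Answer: $- \frac{488870627480}{495311} \approx -9.87 \cdot 10^{5}$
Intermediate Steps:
$o = \frac{1329520}{495311}$ ($o = 3 + \frac{156413}{-495311} = 3 + 156413 \left(- \frac{1}{495311}\right) = 3 - \frac{156413}{495311} = \frac{1329520}{495311} \approx 2.6842$)
$\left(-1194735 + o\right) - -207735 = \left(-1194735 + \frac{1329520}{495311}\right) - -207735 = - \frac{591764058065}{495311} + \left(-778293 + 986028\right) = - \frac{591764058065}{495311} + 207735 = - \frac{488870627480}{495311}$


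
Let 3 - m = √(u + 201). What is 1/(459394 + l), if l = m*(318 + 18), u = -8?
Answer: 230201/105974106338 + 84*√193/52987053169 ≈ 2.1943e-6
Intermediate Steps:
m = 3 - √193 (m = 3 - √(-8 + 201) = 3 - √193 ≈ -10.892)
l = 1008 - 336*√193 (l = (3 - √193)*(318 + 18) = (3 - √193)*336 = 1008 - 336*√193 ≈ -3659.9)
1/(459394 + l) = 1/(459394 + (1008 - 336*√193)) = 1/(460402 - 336*√193)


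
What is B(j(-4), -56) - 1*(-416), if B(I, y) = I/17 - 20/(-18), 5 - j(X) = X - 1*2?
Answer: 63917/153 ≈ 417.76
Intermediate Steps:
j(X) = 7 - X (j(X) = 5 - (X - 1*2) = 5 - (X - 2) = 5 - (-2 + X) = 5 + (2 - X) = 7 - X)
B(I, y) = 10/9 + I/17 (B(I, y) = I*(1/17) - 20*(-1/18) = I/17 + 10/9 = 10/9 + I/17)
B(j(-4), -56) - 1*(-416) = (10/9 + (7 - 1*(-4))/17) - 1*(-416) = (10/9 + (7 + 4)/17) + 416 = (10/9 + (1/17)*11) + 416 = (10/9 + 11/17) + 416 = 269/153 + 416 = 63917/153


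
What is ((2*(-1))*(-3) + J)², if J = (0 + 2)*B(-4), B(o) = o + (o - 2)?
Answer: 196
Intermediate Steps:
B(o) = -2 + 2*o (B(o) = o + (-2 + o) = -2 + 2*o)
J = -20 (J = (0 + 2)*(-2 + 2*(-4)) = 2*(-2 - 8) = 2*(-10) = -20)
((2*(-1))*(-3) + J)² = ((2*(-1))*(-3) - 20)² = (-2*(-3) - 20)² = (6 - 20)² = (-14)² = 196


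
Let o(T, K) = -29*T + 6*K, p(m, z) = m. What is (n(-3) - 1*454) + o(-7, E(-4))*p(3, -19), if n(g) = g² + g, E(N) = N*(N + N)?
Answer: 737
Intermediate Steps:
E(N) = 2*N² (E(N) = N*(2*N) = 2*N²)
n(g) = g + g²
(n(-3) - 1*454) + o(-7, E(-4))*p(3, -19) = (-3*(1 - 3) - 1*454) + (-29*(-7) + 6*(2*(-4)²))*3 = (-3*(-2) - 454) + (203 + 6*(2*16))*3 = (6 - 454) + (203 + 6*32)*3 = -448 + (203 + 192)*3 = -448 + 395*3 = -448 + 1185 = 737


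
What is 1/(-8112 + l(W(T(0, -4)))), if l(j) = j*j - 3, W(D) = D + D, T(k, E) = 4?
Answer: -1/8051 ≈ -0.00012421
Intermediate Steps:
W(D) = 2*D
l(j) = -3 + j² (l(j) = j² - 3 = -3 + j²)
1/(-8112 + l(W(T(0, -4)))) = 1/(-8112 + (-3 + (2*4)²)) = 1/(-8112 + (-3 + 8²)) = 1/(-8112 + (-3 + 64)) = 1/(-8112 + 61) = 1/(-8051) = -1/8051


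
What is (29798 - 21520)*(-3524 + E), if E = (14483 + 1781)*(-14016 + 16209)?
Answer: 295221856984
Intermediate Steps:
E = 35666952 (E = 16264*2193 = 35666952)
(29798 - 21520)*(-3524 + E) = (29798 - 21520)*(-3524 + 35666952) = 8278*35663428 = 295221856984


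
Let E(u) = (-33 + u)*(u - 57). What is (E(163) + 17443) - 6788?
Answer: 24435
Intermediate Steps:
E(u) = (-57 + u)*(-33 + u) (E(u) = (-33 + u)*(-57 + u) = (-57 + u)*(-33 + u))
(E(163) + 17443) - 6788 = ((1881 + 163² - 90*163) + 17443) - 6788 = ((1881 + 26569 - 14670) + 17443) - 6788 = (13780 + 17443) - 6788 = 31223 - 6788 = 24435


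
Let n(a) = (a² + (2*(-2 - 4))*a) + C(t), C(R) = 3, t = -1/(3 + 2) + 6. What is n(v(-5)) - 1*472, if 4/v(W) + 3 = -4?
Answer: -22629/49 ≈ -461.82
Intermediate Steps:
v(W) = -4/7 (v(W) = 4/(-3 - 4) = 4/(-7) = 4*(-⅐) = -4/7)
t = 29/5 (t = -1/5 + 6 = -1*⅕ + 6 = -⅕ + 6 = 29/5 ≈ 5.8000)
n(a) = 3 + a² - 12*a (n(a) = (a² + (2*(-2 - 4))*a) + 3 = (a² + (2*(-6))*a) + 3 = (a² - 12*a) + 3 = 3 + a² - 12*a)
n(v(-5)) - 1*472 = (3 + (-4/7)² - 12*(-4/7)) - 1*472 = (3 + 16/49 + 48/7) - 472 = 499/49 - 472 = -22629/49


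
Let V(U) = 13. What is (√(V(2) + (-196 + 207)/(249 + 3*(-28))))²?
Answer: 196/15 ≈ 13.067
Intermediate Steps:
(√(V(2) + (-196 + 207)/(249 + 3*(-28))))² = (√(13 + (-196 + 207)/(249 + 3*(-28))))² = (√(13 + 11/(249 - 84)))² = (√(13 + 11/165))² = (√(13 + 11*(1/165)))² = (√(13 + 1/15))² = (√(196/15))² = (14*√15/15)² = 196/15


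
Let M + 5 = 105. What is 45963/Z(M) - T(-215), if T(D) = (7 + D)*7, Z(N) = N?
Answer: 191563/100 ≈ 1915.6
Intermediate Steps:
M = 100 (M = -5 + 105 = 100)
T(D) = 49 + 7*D
45963/Z(M) - T(-215) = 45963/100 - (49 + 7*(-215)) = 45963*(1/100) - (49 - 1505) = 45963/100 - 1*(-1456) = 45963/100 + 1456 = 191563/100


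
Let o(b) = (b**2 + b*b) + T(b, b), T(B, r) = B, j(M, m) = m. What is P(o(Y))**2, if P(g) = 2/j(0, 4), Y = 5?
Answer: 1/4 ≈ 0.25000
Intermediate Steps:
o(b) = b + 2*b**2 (o(b) = (b**2 + b*b) + b = (b**2 + b**2) + b = 2*b**2 + b = b + 2*b**2)
P(g) = 1/2 (P(g) = 2/4 = 2*(1/4) = 1/2)
P(o(Y))**2 = (1/2)**2 = 1/4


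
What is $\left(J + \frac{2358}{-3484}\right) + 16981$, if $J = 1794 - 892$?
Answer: $\frac{31151007}{1742} \approx 17882.0$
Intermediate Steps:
$J = 902$ ($J = 1794 - 892 = 902$)
$\left(J + \frac{2358}{-3484}\right) + 16981 = \left(902 + \frac{2358}{-3484}\right) + 16981 = \left(902 + 2358 \left(- \frac{1}{3484}\right)\right) + 16981 = \left(902 - \frac{1179}{1742}\right) + 16981 = \frac{1570105}{1742} + 16981 = \frac{31151007}{1742}$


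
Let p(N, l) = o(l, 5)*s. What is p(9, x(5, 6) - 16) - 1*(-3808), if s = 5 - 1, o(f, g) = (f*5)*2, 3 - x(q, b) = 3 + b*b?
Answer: 1728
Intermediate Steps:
x(q, b) = -b² (x(q, b) = 3 - (3 + b*b) = 3 - (3 + b²) = 3 + (-3 - b²) = -b²)
o(f, g) = 10*f (o(f, g) = (5*f)*2 = 10*f)
s = 4
p(N, l) = 40*l (p(N, l) = (10*l)*4 = 40*l)
p(9, x(5, 6) - 16) - 1*(-3808) = 40*(-1*6² - 16) - 1*(-3808) = 40*(-1*36 - 16) + 3808 = 40*(-36 - 16) + 3808 = 40*(-52) + 3808 = -2080 + 3808 = 1728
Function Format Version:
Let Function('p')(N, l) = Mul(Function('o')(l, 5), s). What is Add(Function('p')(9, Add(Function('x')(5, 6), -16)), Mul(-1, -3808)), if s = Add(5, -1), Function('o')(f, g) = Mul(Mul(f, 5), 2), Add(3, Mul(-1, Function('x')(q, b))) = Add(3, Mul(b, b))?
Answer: 1728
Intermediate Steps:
Function('x')(q, b) = Mul(-1, Pow(b, 2)) (Function('x')(q, b) = Add(3, Mul(-1, Add(3, Mul(b, b)))) = Add(3, Mul(-1, Add(3, Pow(b, 2)))) = Add(3, Add(-3, Mul(-1, Pow(b, 2)))) = Mul(-1, Pow(b, 2)))
Function('o')(f, g) = Mul(10, f) (Function('o')(f, g) = Mul(Mul(5, f), 2) = Mul(10, f))
s = 4
Function('p')(N, l) = Mul(40, l) (Function('p')(N, l) = Mul(Mul(10, l), 4) = Mul(40, l))
Add(Function('p')(9, Add(Function('x')(5, 6), -16)), Mul(-1, -3808)) = Add(Mul(40, Add(Mul(-1, Pow(6, 2)), -16)), Mul(-1, -3808)) = Add(Mul(40, Add(Mul(-1, 36), -16)), 3808) = Add(Mul(40, Add(-36, -16)), 3808) = Add(Mul(40, -52), 3808) = Add(-2080, 3808) = 1728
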